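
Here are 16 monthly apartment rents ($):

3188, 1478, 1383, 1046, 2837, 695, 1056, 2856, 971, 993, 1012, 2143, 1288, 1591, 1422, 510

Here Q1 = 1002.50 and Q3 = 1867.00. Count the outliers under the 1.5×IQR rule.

1

IQR = 864.50; fences at 1002.50 − 1296.75 = -294.25 and 1867.00 + 1296.75 = 3163.75.
Outside the cutoffs: 3188.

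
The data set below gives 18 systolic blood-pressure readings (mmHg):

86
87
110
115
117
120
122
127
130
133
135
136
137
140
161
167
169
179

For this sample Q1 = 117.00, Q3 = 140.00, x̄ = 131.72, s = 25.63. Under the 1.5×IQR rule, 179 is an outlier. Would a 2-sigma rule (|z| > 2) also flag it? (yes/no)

z = (179 − 131.72) / 25.63 = 1.84.
|z| = 1.84 ≤ 2.

no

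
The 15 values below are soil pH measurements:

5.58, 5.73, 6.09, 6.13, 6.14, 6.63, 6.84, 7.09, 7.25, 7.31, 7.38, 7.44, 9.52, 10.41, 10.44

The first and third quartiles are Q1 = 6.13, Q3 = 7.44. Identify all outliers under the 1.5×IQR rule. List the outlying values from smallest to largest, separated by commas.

IQR = Q3 − Q1 = 7.44 − 6.13 = 1.31.
Lower fence = Q1 − 1.5·IQR = 6.13 − 1.965 = 4.165.
Upper fence = Q3 + 1.5·IQR = 7.44 + 1.965 = 9.405.
9.52 > 9.405 → outlier.
10.41 > 9.405 → outlier.
10.44 > 9.405 → outlier.
All remaining values lie within [4.165, 9.405].

9.52, 10.41, 10.44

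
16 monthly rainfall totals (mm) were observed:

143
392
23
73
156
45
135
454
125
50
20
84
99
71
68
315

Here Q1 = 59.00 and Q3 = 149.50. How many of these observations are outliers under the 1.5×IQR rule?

3

IQR = 90.50; fences at 59.00 − 135.75 = -76.75 and 149.50 + 135.75 = 285.25.
Outside the cutoffs: 315, 392, 454.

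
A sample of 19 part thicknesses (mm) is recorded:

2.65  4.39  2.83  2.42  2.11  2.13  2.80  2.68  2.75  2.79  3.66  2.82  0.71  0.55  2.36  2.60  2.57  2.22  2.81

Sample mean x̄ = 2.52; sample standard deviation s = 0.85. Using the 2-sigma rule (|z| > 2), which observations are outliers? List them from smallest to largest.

Cutoffs at x̄ ± 2s: 2.52 ± 2·0.85 = [0.82, 4.22].
0.55: z = -2.32, |z| > 2 → outlier.
0.71: z = -2.13, |z| > 2 → outlier.
4.39: z = 2.20, |z| > 2 → outlier.
Every other value lies within [0.82, 4.22].

0.55, 0.71, 4.39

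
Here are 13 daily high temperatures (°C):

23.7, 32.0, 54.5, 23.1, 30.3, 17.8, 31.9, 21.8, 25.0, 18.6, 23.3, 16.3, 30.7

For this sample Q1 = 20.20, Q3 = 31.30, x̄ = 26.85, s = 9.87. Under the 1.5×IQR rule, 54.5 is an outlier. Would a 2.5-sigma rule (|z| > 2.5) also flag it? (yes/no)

z = (54.5 − 26.85) / 9.87 = 2.80.
|z| = 2.80 > 2.5.

yes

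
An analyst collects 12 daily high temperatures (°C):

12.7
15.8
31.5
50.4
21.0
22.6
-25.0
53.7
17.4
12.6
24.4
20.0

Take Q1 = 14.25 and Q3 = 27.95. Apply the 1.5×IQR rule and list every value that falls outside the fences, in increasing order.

-25.0, 50.4, 53.7

IQR = Q3 − Q1 = 27.95 − 14.25 = 13.70.
Lower fence = Q1 − 1.5·IQR = 14.25 − 20.55 = -6.30.
Upper fence = Q3 + 1.5·IQR = 27.95 + 20.55 = 48.50.
-25.0 < -6.30 → outlier.
50.4 > 48.50 → outlier.
53.7 > 48.50 → outlier.
All remaining values lie within [-6.30, 48.50].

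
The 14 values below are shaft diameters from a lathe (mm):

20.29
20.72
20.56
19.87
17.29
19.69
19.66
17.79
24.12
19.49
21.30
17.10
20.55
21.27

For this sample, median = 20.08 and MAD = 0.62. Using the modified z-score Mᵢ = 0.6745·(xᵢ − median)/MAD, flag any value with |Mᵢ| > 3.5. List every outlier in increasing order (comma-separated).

24.12

|Mᵢ| > 3.5 ⇔ |xᵢ − 20.08| > 3.5·0.62/0.6745 = 3.22.
So outliers lie outside [16.86, 23.30].
24.12: M = 4.40 → outlier.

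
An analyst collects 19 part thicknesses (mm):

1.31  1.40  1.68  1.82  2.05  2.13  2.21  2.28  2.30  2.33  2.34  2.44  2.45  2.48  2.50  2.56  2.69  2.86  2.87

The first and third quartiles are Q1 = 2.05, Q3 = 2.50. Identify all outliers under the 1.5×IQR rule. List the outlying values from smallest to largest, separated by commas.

IQR = Q3 − Q1 = 2.50 − 2.05 = 0.45.
Lower fence = Q1 − 1.5·IQR = 2.05 − 0.675 = 1.375.
Upper fence = Q3 + 1.5·IQR = 2.50 + 0.675 = 3.175.
1.31 < 1.375 → outlier.
All remaining values lie within [1.375, 3.175].

1.31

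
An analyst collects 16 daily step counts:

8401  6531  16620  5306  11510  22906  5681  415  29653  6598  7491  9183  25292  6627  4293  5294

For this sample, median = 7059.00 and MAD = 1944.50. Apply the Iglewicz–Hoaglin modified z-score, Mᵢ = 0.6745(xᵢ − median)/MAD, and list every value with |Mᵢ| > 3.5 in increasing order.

|Mᵢ| > 3.5 ⇔ |xᵢ − 7059.00| > 3.5·1944.50/0.6745 = 10090.07.
So outliers lie outside [-3031.07, 17149.07].
22906: M = 5.50 → outlier.
25292: M = 6.32 → outlier.
29653: M = 7.84 → outlier.

22906, 25292, 29653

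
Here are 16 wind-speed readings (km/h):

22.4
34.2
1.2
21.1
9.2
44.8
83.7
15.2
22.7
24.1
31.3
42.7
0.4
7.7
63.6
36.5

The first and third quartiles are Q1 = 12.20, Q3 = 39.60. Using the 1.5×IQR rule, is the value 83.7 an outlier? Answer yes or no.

IQR = Q3 − Q1 = 39.60 − 12.20 = 27.40.
Lower fence = Q1 − 1.5·IQR = 12.20 − 41.10 = -28.90.
Upper fence = Q3 + 1.5·IQR = 39.60 + 41.10 = 80.70.
83.7 lies above the upper fence.

yes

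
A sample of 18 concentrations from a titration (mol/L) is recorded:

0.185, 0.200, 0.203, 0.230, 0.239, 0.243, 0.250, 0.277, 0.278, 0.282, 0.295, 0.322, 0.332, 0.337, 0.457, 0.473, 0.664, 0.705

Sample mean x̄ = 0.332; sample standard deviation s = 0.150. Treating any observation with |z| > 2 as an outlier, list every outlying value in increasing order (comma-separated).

0.664, 0.705

Cutoffs at x̄ ± 2s: 0.332 ± 2·0.150 = [0.032, 0.632].
0.664: z = 2.21, |z| > 2 → outlier.
0.705: z = 2.49, |z| > 2 → outlier.
Every other value lies within [0.032, 0.632].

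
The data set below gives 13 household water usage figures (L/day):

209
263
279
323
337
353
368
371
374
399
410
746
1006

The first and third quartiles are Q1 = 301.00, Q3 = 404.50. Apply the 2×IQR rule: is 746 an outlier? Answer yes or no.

yes

IQR = Q3 − Q1 = 404.50 − 301.00 = 103.50.
Lower fence = Q1 − 2·IQR = 301.00 − 207.00 = 94.00.
Upper fence = Q3 + 2·IQR = 404.50 + 207.00 = 611.50.
746 lies above the upper fence.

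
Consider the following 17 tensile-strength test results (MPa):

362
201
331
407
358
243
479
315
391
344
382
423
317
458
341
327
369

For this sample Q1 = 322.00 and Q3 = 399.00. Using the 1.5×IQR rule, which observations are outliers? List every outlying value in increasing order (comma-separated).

IQR = Q3 − Q1 = 399.00 − 322.00 = 77.00.
Lower fence = Q1 − 1.5·IQR = 322.00 − 115.50 = 206.50.
Upper fence = Q3 + 1.5·IQR = 399.00 + 115.50 = 514.50.
201 < 206.50 → outlier.
All remaining values lie within [206.50, 514.50].

201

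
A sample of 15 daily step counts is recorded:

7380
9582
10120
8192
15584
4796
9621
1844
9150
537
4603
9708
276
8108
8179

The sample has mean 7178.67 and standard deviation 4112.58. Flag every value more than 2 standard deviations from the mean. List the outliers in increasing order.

Cutoffs at x̄ ± 2s: 7178.67 ± 2·4112.58 = [-1046.49, 15403.83].
15584: z = 2.04, |z| > 2 → outlier.
Every other value lies within [-1046.49, 15403.83].

15584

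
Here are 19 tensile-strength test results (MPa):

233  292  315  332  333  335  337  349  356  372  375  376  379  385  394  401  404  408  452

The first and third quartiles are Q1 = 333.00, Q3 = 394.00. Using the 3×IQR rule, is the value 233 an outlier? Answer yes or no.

IQR = Q3 − Q1 = 394.00 − 333.00 = 61.00.
Lower fence = Q1 − 3·IQR = 333.00 − 183.00 = 150.00.
Upper fence = Q3 + 3·IQR = 394.00 + 183.00 = 577.00.
233 lies within [150.00, 577.00].

no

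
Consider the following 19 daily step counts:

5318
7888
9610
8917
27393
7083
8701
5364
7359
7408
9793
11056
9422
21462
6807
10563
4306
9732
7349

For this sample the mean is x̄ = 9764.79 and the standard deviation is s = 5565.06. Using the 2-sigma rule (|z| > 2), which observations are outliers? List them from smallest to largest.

21462, 27393

Cutoffs at x̄ ± 2s: 9764.79 ± 2·5565.06 = [-1365.33, 20894.91].
21462: z = 2.10, |z| > 2 → outlier.
27393: z = 3.17, |z| > 2 → outlier.
Every other value lies within [-1365.33, 20894.91].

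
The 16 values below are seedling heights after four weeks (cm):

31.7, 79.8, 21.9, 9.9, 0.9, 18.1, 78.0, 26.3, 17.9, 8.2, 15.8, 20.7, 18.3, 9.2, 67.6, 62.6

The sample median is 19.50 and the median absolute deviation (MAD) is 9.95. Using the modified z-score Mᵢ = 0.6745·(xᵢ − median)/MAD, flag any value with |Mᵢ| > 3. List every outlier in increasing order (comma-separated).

67.6, 78.0, 79.8

|Mᵢ| > 3 ⇔ |xᵢ − 19.50| > 3·9.95/0.6745 = 44.26.
So outliers lie outside [-24.76, 63.76].
67.6: M = 3.26 → outlier.
78.0: M = 3.97 → outlier.
79.8: M = 4.09 → outlier.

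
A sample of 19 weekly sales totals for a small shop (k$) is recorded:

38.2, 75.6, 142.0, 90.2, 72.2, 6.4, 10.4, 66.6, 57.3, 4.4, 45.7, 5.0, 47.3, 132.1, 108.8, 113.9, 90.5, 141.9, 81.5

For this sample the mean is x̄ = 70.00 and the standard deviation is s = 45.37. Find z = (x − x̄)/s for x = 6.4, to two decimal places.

-1.40

z = (6.4 − 70.00) / 45.37 = -1.40.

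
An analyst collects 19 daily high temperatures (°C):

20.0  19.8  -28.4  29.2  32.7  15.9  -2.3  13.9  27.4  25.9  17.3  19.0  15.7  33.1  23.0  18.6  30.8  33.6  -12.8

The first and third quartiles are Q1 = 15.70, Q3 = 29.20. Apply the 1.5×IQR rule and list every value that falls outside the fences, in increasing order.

IQR = Q3 − Q1 = 29.20 − 15.70 = 13.50.
Lower fence = Q1 − 1.5·IQR = 15.70 − 20.25 = -4.55.
Upper fence = Q3 + 1.5·IQR = 29.20 + 20.25 = 49.45.
-28.4 < -4.55 → outlier.
-12.8 < -4.55 → outlier.
All remaining values lie within [-4.55, 49.45].

-28.4, -12.8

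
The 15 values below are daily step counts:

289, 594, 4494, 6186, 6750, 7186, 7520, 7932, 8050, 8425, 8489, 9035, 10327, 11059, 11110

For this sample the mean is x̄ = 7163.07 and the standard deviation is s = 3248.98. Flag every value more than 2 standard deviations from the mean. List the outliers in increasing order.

Cutoffs at x̄ ± 2s: 7163.07 ± 2·3248.98 = [665.11, 13661.03].
289: z = -2.12, |z| > 2 → outlier.
594: z = -2.02, |z| > 2 → outlier.
Every other value lies within [665.11, 13661.03].

289, 594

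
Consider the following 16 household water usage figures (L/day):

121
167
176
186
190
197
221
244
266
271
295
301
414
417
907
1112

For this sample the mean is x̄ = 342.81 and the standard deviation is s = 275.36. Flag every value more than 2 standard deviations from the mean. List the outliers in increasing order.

Cutoffs at x̄ ± 2s: 342.81 ± 2·275.36 = [-207.91, 893.53].
907: z = 2.05, |z| > 2 → outlier.
1112: z = 2.79, |z| > 2 → outlier.
Every other value lies within [-207.91, 893.53].

907, 1112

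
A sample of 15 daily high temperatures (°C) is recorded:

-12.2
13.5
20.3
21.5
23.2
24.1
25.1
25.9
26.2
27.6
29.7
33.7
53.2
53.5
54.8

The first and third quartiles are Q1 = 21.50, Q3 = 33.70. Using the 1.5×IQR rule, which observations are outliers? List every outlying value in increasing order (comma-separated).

-12.2, 53.2, 53.5, 54.8

IQR = Q3 − Q1 = 33.70 − 21.50 = 12.20.
Lower fence = Q1 − 1.5·IQR = 21.50 − 18.30 = 3.20.
Upper fence = Q3 + 1.5·IQR = 33.70 + 18.30 = 52.00.
-12.2 < 3.20 → outlier.
53.2 > 52.00 → outlier.
53.5 > 52.00 → outlier.
54.8 > 52.00 → outlier.
All remaining values lie within [3.20, 52.00].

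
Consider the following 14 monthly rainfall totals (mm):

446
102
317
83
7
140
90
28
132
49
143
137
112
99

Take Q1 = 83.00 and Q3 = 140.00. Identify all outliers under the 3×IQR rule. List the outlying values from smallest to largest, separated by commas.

IQR = Q3 − Q1 = 140.00 − 83.00 = 57.00.
Lower fence = Q1 − 3·IQR = 83.00 − 171.00 = -88.00.
Upper fence = Q3 + 3·IQR = 140.00 + 171.00 = 311.00.
317 > 311.00 → outlier.
446 > 311.00 → outlier.
All remaining values lie within [-88.00, 311.00].

317, 446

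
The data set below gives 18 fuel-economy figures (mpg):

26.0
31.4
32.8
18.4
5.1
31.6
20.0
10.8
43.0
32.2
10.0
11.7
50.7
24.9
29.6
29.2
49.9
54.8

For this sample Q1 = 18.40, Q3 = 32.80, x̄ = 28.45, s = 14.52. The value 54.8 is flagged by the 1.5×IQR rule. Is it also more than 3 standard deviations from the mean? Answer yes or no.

no

z = (54.8 − 28.45) / 14.52 = 1.81.
|z| = 1.81 ≤ 3.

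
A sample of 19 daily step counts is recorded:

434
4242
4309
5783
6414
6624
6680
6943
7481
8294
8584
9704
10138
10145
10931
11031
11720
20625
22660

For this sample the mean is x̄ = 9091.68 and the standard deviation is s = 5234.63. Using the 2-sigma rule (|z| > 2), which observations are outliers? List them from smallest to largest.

Cutoffs at x̄ ± 2s: 9091.68 ± 2·5234.63 = [-1377.58, 19560.94].
20625: z = 2.20, |z| > 2 → outlier.
22660: z = 2.59, |z| > 2 → outlier.
Every other value lies within [-1377.58, 19560.94].

20625, 22660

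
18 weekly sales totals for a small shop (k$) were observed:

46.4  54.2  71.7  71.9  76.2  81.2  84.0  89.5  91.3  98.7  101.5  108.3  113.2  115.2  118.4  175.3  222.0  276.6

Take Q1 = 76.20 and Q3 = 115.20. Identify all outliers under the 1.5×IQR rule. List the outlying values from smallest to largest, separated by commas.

175.3, 222.0, 276.6

IQR = Q3 − Q1 = 115.20 − 76.20 = 39.00.
Lower fence = Q1 − 1.5·IQR = 76.20 − 58.50 = 17.70.
Upper fence = Q3 + 1.5·IQR = 115.20 + 58.50 = 173.70.
175.3 > 173.70 → outlier.
222.0 > 173.70 → outlier.
276.6 > 173.70 → outlier.
All remaining values lie within [17.70, 173.70].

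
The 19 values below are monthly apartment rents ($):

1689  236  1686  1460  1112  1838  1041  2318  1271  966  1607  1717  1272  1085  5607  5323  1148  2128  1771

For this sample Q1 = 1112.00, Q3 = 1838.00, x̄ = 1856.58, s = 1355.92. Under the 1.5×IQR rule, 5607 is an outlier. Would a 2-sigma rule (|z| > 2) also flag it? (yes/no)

z = (5607 − 1856.58) / 1355.92 = 2.77.
|z| = 2.77 > 2.

yes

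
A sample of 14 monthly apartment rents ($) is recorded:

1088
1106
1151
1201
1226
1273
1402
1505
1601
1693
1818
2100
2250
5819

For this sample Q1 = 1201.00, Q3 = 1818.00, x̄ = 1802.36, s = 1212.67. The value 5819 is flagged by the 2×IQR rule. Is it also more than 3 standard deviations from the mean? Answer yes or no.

yes

z = (5819 − 1802.36) / 1212.67 = 3.31.
|z| = 3.31 > 3.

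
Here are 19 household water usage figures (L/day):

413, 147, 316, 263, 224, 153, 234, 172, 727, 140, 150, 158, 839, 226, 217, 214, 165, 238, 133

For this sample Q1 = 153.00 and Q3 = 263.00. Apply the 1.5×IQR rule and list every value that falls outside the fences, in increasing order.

727, 839

IQR = Q3 − Q1 = 263.00 − 153.00 = 110.00.
Lower fence = Q1 − 1.5·IQR = 153.00 − 165.00 = -12.00.
Upper fence = Q3 + 1.5·IQR = 263.00 + 165.00 = 428.00.
727 > 428.00 → outlier.
839 > 428.00 → outlier.
All remaining values lie within [-12.00, 428.00].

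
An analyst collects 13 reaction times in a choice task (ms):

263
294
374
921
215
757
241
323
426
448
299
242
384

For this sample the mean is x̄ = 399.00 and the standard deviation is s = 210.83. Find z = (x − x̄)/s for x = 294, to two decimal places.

-0.50

z = (294 − 399.00) / 210.83 = -0.50.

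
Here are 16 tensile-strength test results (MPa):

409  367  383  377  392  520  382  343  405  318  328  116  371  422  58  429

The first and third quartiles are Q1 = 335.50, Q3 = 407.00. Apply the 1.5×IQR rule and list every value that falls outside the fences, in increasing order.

IQR = Q3 − Q1 = 407.00 − 335.50 = 71.50.
Lower fence = Q1 − 1.5·IQR = 335.50 − 107.25 = 228.25.
Upper fence = Q3 + 1.5·IQR = 407.00 + 107.25 = 514.25.
58 < 228.25 → outlier.
116 < 228.25 → outlier.
520 > 514.25 → outlier.
All remaining values lie within [228.25, 514.25].

58, 116, 520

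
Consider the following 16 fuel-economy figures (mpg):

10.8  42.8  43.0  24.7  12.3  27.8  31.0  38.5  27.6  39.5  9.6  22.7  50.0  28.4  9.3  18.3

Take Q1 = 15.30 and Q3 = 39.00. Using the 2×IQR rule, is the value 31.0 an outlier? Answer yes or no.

IQR = Q3 − Q1 = 39.00 − 15.30 = 23.70.
Lower fence = Q1 − 2·IQR = 15.30 − 47.40 = -32.10.
Upper fence = Q3 + 2·IQR = 39.00 + 47.40 = 86.40.
31.0 lies within [-32.10, 86.40].

no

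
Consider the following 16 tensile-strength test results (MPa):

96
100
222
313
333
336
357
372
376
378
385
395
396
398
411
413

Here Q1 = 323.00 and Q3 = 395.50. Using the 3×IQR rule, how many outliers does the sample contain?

2

IQR = 72.50; fences at 323.00 − 217.50 = 105.50 and 395.50 + 217.50 = 613.00.
Outside the cutoffs: 96, 100.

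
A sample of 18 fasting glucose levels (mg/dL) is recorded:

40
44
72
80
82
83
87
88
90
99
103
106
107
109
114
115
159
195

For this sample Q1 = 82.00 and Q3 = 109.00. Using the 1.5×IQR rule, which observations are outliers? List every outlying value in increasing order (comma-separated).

40, 159, 195

IQR = Q3 − Q1 = 109.00 − 82.00 = 27.00.
Lower fence = Q1 − 1.5·IQR = 82.00 − 40.50 = 41.50.
Upper fence = Q3 + 1.5·IQR = 109.00 + 40.50 = 149.50.
40 < 41.50 → outlier.
159 > 149.50 → outlier.
195 > 149.50 → outlier.
All remaining values lie within [41.50, 149.50].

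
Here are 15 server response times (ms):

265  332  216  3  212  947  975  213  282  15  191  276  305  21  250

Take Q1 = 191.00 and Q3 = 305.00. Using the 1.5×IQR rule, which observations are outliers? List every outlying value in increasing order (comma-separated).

IQR = Q3 − Q1 = 305.00 − 191.00 = 114.00.
Lower fence = Q1 − 1.5·IQR = 191.00 − 171.00 = 20.00.
Upper fence = Q3 + 1.5·IQR = 305.00 + 171.00 = 476.00.
3 < 20.00 → outlier.
15 < 20.00 → outlier.
947 > 476.00 → outlier.
975 > 476.00 → outlier.
All remaining values lie within [20.00, 476.00].

3, 15, 947, 975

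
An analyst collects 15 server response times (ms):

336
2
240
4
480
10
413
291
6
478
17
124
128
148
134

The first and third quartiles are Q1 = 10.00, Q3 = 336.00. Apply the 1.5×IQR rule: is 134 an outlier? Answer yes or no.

IQR = Q3 − Q1 = 336.00 − 10.00 = 326.00.
Lower fence = Q1 − 1.5·IQR = 10.00 − 489.00 = -479.00.
Upper fence = Q3 + 1.5·IQR = 336.00 + 489.00 = 825.00.
134 lies within [-479.00, 825.00].

no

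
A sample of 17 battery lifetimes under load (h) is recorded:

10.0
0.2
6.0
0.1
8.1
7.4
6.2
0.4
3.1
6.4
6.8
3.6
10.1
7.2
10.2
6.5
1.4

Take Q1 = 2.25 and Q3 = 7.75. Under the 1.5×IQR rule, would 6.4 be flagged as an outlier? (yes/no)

no

IQR = Q3 − Q1 = 7.75 − 2.25 = 5.50.
Lower fence = Q1 − 1.5·IQR = 2.25 − 8.25 = -6.00.
Upper fence = Q3 + 1.5·IQR = 7.75 + 8.25 = 16.00.
6.4 lies within [-6.00, 16.00].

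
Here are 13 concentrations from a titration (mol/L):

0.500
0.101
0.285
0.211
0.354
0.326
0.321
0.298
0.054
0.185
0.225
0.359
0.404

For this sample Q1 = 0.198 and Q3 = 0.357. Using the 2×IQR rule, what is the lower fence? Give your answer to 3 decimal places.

-0.120

IQR = Q3 − Q1 = 0.357 − 0.198 = 0.159.
Lower fence = Q1 − 2·IQR = 0.198 − 0.318 = -0.120.
Upper fence = Q3 + 2·IQR = 0.357 + 0.318 = 0.675.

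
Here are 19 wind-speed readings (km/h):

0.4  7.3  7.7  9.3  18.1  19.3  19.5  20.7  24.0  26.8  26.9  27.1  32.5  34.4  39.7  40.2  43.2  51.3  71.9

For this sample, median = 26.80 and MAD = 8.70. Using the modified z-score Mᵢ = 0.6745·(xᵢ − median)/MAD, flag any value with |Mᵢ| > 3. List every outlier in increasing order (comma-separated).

71.9

|Mᵢ| > 3 ⇔ |xᵢ − 26.80| > 3·8.70/0.6745 = 38.70.
So outliers lie outside [-11.90, 65.50].
71.9: M = 3.50 → outlier.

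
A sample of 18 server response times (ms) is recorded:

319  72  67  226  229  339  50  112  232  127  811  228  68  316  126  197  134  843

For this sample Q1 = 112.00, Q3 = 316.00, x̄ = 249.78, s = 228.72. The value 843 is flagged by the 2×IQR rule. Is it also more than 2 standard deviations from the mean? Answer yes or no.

yes

z = (843 − 249.78) / 228.72 = 2.59.
|z| = 2.59 > 2.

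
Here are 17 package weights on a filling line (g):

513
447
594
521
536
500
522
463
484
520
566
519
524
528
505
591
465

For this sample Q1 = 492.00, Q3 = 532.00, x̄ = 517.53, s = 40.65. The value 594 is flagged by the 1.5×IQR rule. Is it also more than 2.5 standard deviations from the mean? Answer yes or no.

no

z = (594 − 517.53) / 40.65 = 1.88.
|z| = 1.88 ≤ 2.5.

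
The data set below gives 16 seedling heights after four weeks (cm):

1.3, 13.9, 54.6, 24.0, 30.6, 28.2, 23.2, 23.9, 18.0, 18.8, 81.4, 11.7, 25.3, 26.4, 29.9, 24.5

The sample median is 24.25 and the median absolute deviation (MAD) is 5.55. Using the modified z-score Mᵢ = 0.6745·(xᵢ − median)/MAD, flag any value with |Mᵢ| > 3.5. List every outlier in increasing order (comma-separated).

54.6, 81.4

|Mᵢ| > 3.5 ⇔ |xᵢ − 24.25| > 3.5·5.55/0.6745 = 28.80.
So outliers lie outside [-4.55, 53.05].
54.6: M = 3.69 → outlier.
81.4: M = 6.95 → outlier.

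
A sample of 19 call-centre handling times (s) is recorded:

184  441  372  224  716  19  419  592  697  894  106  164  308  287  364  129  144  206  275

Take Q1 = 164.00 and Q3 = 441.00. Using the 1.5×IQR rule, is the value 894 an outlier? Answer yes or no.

yes

IQR = Q3 − Q1 = 441.00 − 164.00 = 277.00.
Lower fence = Q1 − 1.5·IQR = 164.00 − 415.50 = -251.50.
Upper fence = Q3 + 1.5·IQR = 441.00 + 415.50 = 856.50.
894 lies above the upper fence.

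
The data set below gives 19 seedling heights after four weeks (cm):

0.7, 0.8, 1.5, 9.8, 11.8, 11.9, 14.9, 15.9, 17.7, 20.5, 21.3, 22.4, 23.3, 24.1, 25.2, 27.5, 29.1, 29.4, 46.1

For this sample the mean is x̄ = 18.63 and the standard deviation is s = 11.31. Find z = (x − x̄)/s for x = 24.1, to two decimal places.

z = (24.1 − 18.63) / 11.31 = 0.48.

0.48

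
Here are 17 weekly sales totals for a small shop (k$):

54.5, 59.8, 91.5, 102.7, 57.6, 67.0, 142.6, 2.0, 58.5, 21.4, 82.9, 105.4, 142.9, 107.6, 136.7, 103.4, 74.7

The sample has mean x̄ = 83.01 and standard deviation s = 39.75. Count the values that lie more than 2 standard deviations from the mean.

1

Cutoffs: x̄ ± 2s = [3.51, 162.51].
Outside the cutoffs: 2.0.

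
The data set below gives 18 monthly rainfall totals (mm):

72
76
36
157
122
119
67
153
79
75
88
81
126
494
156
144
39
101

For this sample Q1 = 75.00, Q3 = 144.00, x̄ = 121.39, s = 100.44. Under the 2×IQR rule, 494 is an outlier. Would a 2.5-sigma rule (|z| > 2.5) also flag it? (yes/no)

z = (494 − 121.39) / 100.44 = 3.71.
|z| = 3.71 > 2.5.

yes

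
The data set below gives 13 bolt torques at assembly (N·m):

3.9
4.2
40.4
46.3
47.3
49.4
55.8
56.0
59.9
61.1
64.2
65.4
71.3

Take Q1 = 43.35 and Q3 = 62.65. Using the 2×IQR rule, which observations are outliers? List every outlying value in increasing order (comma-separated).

IQR = Q3 − Q1 = 62.65 − 43.35 = 19.30.
Lower fence = Q1 − 2·IQR = 43.35 − 38.60 = 4.75.
Upper fence = Q3 + 2·IQR = 62.65 + 38.60 = 101.25.
3.9 < 4.75 → outlier.
4.2 < 4.75 → outlier.
All remaining values lie within [4.75, 101.25].

3.9, 4.2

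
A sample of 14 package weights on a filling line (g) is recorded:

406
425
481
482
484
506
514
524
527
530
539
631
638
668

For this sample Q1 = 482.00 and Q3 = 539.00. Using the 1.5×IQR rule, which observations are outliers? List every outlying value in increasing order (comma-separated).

631, 638, 668

IQR = Q3 − Q1 = 539.00 − 482.00 = 57.00.
Lower fence = Q1 − 1.5·IQR = 482.00 − 85.50 = 396.50.
Upper fence = Q3 + 1.5·IQR = 539.00 + 85.50 = 624.50.
631 > 624.50 → outlier.
638 > 624.50 → outlier.
668 > 624.50 → outlier.
All remaining values lie within [396.50, 624.50].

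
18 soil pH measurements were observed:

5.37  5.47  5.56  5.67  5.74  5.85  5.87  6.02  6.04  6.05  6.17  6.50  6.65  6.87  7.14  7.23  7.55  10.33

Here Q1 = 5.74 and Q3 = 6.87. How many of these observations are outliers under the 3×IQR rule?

IQR = 1.13; fences at 5.74 − 3.39 = 2.35 and 6.87 + 3.39 = 10.26.
Outside the cutoffs: 10.33.

1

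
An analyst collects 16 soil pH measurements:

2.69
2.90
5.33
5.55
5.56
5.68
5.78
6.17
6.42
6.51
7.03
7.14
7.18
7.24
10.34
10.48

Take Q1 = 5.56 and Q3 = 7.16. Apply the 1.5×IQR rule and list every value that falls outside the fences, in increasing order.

2.69, 2.90, 10.34, 10.48

IQR = Q3 − Q1 = 7.16 − 5.56 = 1.60.
Lower fence = Q1 − 1.5·IQR = 5.56 − 2.40 = 3.16.
Upper fence = Q3 + 1.5·IQR = 7.16 + 2.40 = 9.56.
2.69 < 3.16 → outlier.
2.90 < 3.16 → outlier.
10.34 > 9.56 → outlier.
10.48 > 9.56 → outlier.
All remaining values lie within [3.16, 9.56].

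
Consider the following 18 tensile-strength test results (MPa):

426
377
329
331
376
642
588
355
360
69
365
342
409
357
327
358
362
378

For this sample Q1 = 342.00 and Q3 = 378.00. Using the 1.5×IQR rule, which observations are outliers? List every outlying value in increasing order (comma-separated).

IQR = Q3 − Q1 = 378.00 − 342.00 = 36.00.
Lower fence = Q1 − 1.5·IQR = 342.00 − 54.00 = 288.00.
Upper fence = Q3 + 1.5·IQR = 378.00 + 54.00 = 432.00.
69 < 288.00 → outlier.
588 > 432.00 → outlier.
642 > 432.00 → outlier.
All remaining values lie within [288.00, 432.00].

69, 588, 642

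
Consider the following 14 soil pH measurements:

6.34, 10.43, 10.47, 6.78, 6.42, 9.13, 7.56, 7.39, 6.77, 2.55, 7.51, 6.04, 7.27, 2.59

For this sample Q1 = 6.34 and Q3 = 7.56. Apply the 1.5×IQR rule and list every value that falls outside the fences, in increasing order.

IQR = Q3 − Q1 = 7.56 − 6.34 = 1.22.
Lower fence = Q1 − 1.5·IQR = 6.34 − 1.83 = 4.51.
Upper fence = Q3 + 1.5·IQR = 7.56 + 1.83 = 9.39.
2.55 < 4.51 → outlier.
2.59 < 4.51 → outlier.
10.43 > 9.39 → outlier.
10.47 > 9.39 → outlier.
All remaining values lie within [4.51, 9.39].

2.55, 2.59, 10.43, 10.47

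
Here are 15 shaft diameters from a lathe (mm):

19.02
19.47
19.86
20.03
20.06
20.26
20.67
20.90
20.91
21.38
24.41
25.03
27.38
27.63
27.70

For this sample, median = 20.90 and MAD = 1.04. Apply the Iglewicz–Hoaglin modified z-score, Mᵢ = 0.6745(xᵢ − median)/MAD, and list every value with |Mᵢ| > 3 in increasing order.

|Mᵢ| > 3 ⇔ |xᵢ − 20.90| > 3·1.04/0.6745 = 4.63.
So outliers lie outside [16.27, 25.53].
27.38: M = 4.20 → outlier.
27.63: M = 4.36 → outlier.
27.70: M = 4.41 → outlier.

27.38, 27.63, 27.70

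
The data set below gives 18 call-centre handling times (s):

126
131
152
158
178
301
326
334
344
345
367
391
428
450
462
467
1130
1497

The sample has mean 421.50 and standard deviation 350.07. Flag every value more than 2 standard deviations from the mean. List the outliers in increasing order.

1130, 1497

Cutoffs at x̄ ± 2s: 421.50 ± 2·350.07 = [-278.64, 1121.64].
1130: z = 2.02, |z| > 2 → outlier.
1497: z = 3.07, |z| > 2 → outlier.
Every other value lies within [-278.64, 1121.64].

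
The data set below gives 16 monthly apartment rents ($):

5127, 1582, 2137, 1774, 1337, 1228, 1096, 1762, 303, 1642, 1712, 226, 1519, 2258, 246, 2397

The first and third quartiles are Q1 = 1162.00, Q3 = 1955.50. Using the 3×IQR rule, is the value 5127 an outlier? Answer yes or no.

IQR = Q3 − Q1 = 1955.50 − 1162.00 = 793.50.
Lower fence = Q1 − 3·IQR = 1162.00 − 2380.50 = -1218.50.
Upper fence = Q3 + 3·IQR = 1955.50 + 2380.50 = 4336.00.
5127 lies above the upper fence.

yes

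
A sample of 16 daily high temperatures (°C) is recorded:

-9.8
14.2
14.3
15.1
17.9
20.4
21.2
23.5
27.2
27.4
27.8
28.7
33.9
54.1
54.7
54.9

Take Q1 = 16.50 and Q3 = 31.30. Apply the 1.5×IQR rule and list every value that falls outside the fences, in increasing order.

IQR = Q3 − Q1 = 31.30 − 16.50 = 14.80.
Lower fence = Q1 − 1.5·IQR = 16.50 − 22.20 = -5.70.
Upper fence = Q3 + 1.5·IQR = 31.30 + 22.20 = 53.50.
-9.8 < -5.70 → outlier.
54.1 > 53.50 → outlier.
54.7 > 53.50 → outlier.
54.9 > 53.50 → outlier.
All remaining values lie within [-5.70, 53.50].

-9.8, 54.1, 54.7, 54.9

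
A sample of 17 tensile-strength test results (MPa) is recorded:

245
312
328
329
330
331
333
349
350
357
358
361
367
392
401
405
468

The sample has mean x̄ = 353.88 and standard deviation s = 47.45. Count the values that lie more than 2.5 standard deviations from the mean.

0

Cutoffs: x̄ ± 2.5s = [235.255, 472.505].
Every value lies within the cutoffs.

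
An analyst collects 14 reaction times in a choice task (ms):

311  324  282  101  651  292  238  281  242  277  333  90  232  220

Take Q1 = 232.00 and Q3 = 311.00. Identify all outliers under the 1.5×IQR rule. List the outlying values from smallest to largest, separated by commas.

90, 101, 651

IQR = Q3 − Q1 = 311.00 − 232.00 = 79.00.
Lower fence = Q1 − 1.5·IQR = 232.00 − 118.50 = 113.50.
Upper fence = Q3 + 1.5·IQR = 311.00 + 118.50 = 429.50.
90 < 113.50 → outlier.
101 < 113.50 → outlier.
651 > 429.50 → outlier.
All remaining values lie within [113.50, 429.50].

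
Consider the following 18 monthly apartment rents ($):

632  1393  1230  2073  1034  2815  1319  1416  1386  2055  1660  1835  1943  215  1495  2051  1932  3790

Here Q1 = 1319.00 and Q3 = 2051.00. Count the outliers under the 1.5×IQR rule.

2

IQR = 732.00; fences at 1319.00 − 1098.00 = 221.00 and 2051.00 + 1098.00 = 3149.00.
Outside the cutoffs: 215, 3790.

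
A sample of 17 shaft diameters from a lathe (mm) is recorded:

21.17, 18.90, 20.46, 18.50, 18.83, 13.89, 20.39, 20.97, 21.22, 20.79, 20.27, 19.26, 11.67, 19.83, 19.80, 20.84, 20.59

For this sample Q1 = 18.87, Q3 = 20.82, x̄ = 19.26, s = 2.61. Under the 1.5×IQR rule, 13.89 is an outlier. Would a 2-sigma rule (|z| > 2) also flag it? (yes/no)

yes

z = (13.89 − 19.26) / 2.61 = -2.06.
|z| = 2.06 > 2.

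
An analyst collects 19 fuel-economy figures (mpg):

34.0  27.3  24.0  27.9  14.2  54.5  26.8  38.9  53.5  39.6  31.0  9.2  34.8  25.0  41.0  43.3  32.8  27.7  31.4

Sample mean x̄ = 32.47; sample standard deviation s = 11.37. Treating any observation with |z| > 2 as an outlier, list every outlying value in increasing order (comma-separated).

Cutoffs at x̄ ± 2s: 32.47 ± 2·11.37 = [9.73, 55.21].
9.2: z = -2.05, |z| > 2 → outlier.
Every other value lies within [9.73, 55.21].

9.2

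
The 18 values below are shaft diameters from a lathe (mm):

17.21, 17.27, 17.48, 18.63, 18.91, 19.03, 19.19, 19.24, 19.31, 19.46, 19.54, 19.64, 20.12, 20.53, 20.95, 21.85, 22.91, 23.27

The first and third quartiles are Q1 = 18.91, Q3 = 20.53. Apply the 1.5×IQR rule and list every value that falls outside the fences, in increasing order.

IQR = Q3 − Q1 = 20.53 − 18.91 = 1.62.
Lower fence = Q1 − 1.5·IQR = 18.91 − 2.43 = 16.48.
Upper fence = Q3 + 1.5·IQR = 20.53 + 2.43 = 22.96.
23.27 > 22.96 → outlier.
All remaining values lie within [16.48, 22.96].

23.27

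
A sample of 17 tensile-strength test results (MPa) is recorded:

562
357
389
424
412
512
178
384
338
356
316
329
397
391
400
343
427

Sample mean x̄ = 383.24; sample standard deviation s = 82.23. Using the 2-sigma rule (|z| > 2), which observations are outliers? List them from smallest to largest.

Cutoffs at x̄ ± 2s: 383.24 ± 2·82.23 = [218.78, 547.70].
178: z = -2.50, |z| > 2 → outlier.
562: z = 2.17, |z| > 2 → outlier.
Every other value lies within [218.78, 547.70].

178, 562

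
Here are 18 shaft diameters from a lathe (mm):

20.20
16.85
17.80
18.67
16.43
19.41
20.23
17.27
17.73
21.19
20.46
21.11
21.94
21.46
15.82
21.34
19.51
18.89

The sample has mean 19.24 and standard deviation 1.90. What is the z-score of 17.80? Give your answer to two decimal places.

-0.76

z = (17.80 − 19.24) / 1.90 = -0.76.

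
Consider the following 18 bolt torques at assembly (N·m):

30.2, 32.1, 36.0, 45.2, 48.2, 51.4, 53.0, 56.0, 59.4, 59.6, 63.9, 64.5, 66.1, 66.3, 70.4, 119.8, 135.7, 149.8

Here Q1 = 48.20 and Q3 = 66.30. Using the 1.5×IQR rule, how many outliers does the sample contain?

IQR = 18.10; fences at 48.20 − 27.15 = 21.05 and 66.30 + 27.15 = 93.45.
Outside the cutoffs: 119.8, 135.7, 149.8.

3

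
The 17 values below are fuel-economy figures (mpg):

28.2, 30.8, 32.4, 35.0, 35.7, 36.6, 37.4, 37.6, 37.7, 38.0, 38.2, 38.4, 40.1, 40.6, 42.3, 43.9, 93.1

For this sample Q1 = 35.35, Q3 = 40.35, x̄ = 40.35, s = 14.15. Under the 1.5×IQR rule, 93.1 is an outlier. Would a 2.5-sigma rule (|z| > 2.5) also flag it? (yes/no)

yes

z = (93.1 − 40.35) / 14.15 = 3.73.
|z| = 3.73 > 2.5.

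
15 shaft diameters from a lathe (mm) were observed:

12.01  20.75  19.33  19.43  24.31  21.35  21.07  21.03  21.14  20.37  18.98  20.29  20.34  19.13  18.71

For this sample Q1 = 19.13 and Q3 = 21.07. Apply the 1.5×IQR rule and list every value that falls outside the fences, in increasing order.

IQR = Q3 − Q1 = 21.07 − 19.13 = 1.94.
Lower fence = Q1 − 1.5·IQR = 19.13 − 2.91 = 16.22.
Upper fence = Q3 + 1.5·IQR = 21.07 + 2.91 = 23.98.
12.01 < 16.22 → outlier.
24.31 > 23.98 → outlier.
All remaining values lie within [16.22, 23.98].

12.01, 24.31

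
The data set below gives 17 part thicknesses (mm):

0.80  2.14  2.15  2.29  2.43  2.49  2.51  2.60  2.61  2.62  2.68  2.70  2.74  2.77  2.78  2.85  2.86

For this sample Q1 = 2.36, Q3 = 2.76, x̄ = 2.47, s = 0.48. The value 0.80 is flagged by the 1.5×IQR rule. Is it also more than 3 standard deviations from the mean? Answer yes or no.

z = (0.80 − 2.47) / 0.48 = -3.48.
|z| = 3.48 > 3.

yes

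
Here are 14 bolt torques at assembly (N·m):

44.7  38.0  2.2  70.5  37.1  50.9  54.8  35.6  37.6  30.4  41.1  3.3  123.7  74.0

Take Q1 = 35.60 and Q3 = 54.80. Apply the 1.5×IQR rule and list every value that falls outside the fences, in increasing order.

IQR = Q3 − Q1 = 54.80 − 35.60 = 19.20.
Lower fence = Q1 − 1.5·IQR = 35.60 − 28.80 = 6.80.
Upper fence = Q3 + 1.5·IQR = 54.80 + 28.80 = 83.60.
2.2 < 6.80 → outlier.
3.3 < 6.80 → outlier.
123.7 > 83.60 → outlier.
All remaining values lie within [6.80, 83.60].

2.2, 3.3, 123.7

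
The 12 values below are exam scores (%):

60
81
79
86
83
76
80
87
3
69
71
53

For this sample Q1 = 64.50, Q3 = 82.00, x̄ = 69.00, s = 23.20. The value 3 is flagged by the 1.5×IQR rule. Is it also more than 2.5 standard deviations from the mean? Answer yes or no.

yes

z = (3 − 69.00) / 23.20 = -2.84.
|z| = 2.84 > 2.5.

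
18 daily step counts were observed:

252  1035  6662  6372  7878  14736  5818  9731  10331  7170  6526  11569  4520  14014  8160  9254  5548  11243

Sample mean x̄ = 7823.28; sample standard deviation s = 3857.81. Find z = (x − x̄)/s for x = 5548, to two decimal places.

-0.59

z = (5548 − 7823.28) / 3857.81 = -0.59.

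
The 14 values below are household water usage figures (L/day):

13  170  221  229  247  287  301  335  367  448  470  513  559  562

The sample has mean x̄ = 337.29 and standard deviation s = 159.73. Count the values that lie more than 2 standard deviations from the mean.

Cutoffs: x̄ ± 2s = [17.83, 656.75].
Outside the cutoffs: 13.

1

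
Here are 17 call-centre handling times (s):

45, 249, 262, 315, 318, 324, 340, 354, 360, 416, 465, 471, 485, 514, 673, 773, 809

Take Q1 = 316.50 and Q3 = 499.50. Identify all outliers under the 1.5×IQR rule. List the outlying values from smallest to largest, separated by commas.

IQR = Q3 − Q1 = 499.50 − 316.50 = 183.00.
Lower fence = Q1 − 1.5·IQR = 316.50 − 274.50 = 42.00.
Upper fence = Q3 + 1.5·IQR = 499.50 + 274.50 = 774.00.
809 > 774.00 → outlier.
All remaining values lie within [42.00, 774.00].

809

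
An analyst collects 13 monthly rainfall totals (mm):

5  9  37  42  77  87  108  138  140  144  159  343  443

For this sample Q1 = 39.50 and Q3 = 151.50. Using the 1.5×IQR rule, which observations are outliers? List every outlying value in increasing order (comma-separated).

IQR = Q3 − Q1 = 151.50 − 39.50 = 112.00.
Lower fence = Q1 − 1.5·IQR = 39.50 − 168.00 = -128.50.
Upper fence = Q3 + 1.5·IQR = 151.50 + 168.00 = 319.50.
343 > 319.50 → outlier.
443 > 319.50 → outlier.
All remaining values lie within [-128.50, 319.50].

343, 443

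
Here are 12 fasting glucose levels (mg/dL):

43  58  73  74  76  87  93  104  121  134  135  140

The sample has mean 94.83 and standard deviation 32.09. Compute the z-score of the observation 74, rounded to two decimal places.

z = (74 − 94.83) / 32.09 = -0.65.

-0.65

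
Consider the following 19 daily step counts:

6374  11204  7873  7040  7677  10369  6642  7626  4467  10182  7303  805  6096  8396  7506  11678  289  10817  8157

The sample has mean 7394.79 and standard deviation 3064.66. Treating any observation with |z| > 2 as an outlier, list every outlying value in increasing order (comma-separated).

Cutoffs at x̄ ± 2s: 7394.79 ± 2·3064.66 = [1265.47, 13524.11].
289: z = -2.32, |z| > 2 → outlier.
805: z = -2.15, |z| > 2 → outlier.
Every other value lies within [1265.47, 13524.11].

289, 805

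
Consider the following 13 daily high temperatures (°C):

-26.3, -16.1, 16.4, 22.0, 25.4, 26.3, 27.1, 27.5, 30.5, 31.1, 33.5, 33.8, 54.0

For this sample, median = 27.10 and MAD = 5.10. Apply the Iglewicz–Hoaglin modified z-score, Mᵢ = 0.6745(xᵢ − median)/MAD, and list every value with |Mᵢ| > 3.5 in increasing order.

|Mᵢ| > 3.5 ⇔ |xᵢ − 27.10| > 3.5·5.10/0.6745 = 26.46.
So outliers lie outside [0.64, 53.56].
-26.3: M = -7.06 → outlier.
-16.1: M = -5.71 → outlier.
54.0: M = 3.56 → outlier.

-26.3, -16.1, 54.0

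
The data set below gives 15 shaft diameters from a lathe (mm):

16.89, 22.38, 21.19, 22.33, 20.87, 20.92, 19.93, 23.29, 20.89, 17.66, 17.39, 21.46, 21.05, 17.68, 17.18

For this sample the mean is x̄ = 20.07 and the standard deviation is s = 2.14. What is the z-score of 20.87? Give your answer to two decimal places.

z = (20.87 − 20.07) / 2.14 = 0.37.

0.37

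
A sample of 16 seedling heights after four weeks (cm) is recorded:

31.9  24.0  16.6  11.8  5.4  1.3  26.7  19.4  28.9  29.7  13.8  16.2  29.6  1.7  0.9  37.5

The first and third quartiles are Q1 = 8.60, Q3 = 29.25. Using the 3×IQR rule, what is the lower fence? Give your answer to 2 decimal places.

-53.35

IQR = Q3 − Q1 = 29.25 − 8.60 = 20.65.
Lower fence = Q1 − 3·IQR = 8.60 − 61.95 = -53.35.
Upper fence = Q3 + 3·IQR = 29.25 + 61.95 = 91.20.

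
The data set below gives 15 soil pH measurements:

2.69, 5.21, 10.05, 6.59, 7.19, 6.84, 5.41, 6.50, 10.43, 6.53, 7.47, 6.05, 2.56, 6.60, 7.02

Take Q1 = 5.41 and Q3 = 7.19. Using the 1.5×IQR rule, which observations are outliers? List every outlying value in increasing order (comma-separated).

2.56, 2.69, 10.05, 10.43

IQR = Q3 − Q1 = 7.19 − 5.41 = 1.78.
Lower fence = Q1 − 1.5·IQR = 5.41 − 2.67 = 2.74.
Upper fence = Q3 + 1.5·IQR = 7.19 + 2.67 = 9.86.
2.56 < 2.74 → outlier.
2.69 < 2.74 → outlier.
10.05 > 9.86 → outlier.
10.43 > 9.86 → outlier.
All remaining values lie within [2.74, 9.86].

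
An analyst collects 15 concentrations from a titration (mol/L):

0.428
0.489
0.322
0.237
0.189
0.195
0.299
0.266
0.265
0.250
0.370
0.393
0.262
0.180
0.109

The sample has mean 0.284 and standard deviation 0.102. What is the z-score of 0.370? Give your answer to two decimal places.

0.84

z = (0.370 − 0.284) / 0.102 = 0.84.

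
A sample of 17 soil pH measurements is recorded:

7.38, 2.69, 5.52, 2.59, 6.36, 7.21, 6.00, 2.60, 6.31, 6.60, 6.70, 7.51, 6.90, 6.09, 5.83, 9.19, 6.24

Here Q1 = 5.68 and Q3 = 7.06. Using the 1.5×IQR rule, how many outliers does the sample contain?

IQR = 1.38; fences at 5.68 − 2.07 = 3.61 and 7.06 + 2.07 = 9.13.
Outside the cutoffs: 2.59, 2.60, 2.69, 9.19.

4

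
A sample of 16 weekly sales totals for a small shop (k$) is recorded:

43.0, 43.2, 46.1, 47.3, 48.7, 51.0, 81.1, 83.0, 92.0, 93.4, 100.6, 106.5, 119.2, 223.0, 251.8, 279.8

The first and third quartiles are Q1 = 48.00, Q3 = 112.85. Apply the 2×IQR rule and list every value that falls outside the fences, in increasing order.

IQR = Q3 − Q1 = 112.85 − 48.00 = 64.85.
Lower fence = Q1 − 2·IQR = 48.00 − 129.70 = -81.70.
Upper fence = Q3 + 2·IQR = 112.85 + 129.70 = 242.55.
251.8 > 242.55 → outlier.
279.8 > 242.55 → outlier.
All remaining values lie within [-81.70, 242.55].

251.8, 279.8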